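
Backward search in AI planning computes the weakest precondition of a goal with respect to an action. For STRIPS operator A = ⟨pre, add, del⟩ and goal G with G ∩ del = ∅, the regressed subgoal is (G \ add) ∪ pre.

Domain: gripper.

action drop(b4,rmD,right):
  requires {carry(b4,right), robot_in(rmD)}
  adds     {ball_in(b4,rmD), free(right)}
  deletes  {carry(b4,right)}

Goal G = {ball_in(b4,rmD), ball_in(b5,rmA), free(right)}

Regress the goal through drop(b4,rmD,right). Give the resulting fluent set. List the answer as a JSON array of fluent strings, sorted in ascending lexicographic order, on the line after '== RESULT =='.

Regress:
  G ∩ del = {}  (empty — regression defined)
  G \ add = {ball_in(b4,rmD), ball_in(b5,rmA), free(right)} \ {ball_in(b4,rmD), free(right)} = {ball_in(b5,rmA)}
  ∪ pre   = {ball_in(b5,rmA)} ∪ {carry(b4,right), robot_in(rmD)}
          = {ball_in(b5,rmA), carry(b4,right), robot_in(rmD)}

== RESULT ==
["ball_in(b5,rmA)", "carry(b4,right)", "robot_in(rmD)"]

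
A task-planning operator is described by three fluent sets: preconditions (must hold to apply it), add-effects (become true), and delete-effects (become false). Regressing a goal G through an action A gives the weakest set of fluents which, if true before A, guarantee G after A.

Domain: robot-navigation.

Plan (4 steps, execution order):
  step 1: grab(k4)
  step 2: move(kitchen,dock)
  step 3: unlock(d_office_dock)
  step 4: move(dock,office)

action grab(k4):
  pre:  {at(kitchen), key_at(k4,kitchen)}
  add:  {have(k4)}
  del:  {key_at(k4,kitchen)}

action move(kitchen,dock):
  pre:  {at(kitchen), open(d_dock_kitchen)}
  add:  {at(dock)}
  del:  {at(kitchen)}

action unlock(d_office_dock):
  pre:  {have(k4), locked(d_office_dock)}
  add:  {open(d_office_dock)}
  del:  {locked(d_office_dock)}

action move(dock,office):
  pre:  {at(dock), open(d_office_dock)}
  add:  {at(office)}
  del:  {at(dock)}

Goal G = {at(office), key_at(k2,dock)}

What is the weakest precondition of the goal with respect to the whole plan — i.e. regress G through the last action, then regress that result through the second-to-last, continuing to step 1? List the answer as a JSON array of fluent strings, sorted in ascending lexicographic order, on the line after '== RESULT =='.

Regress step by step:
  through step 4 (move(dock,office)): drop {at(office)}, keep {key_at(k2,dock)}, require {at(dock), open(d_office_dock)}
    → {at(dock), key_at(k2,dock), open(d_office_dock)}
  through step 3 (unlock(d_office_dock)): drop {open(d_office_dock)}, keep {at(dock), key_at(k2,dock)}, require {have(k4), locked(d_office_dock)}
    → {at(dock), have(k4), key_at(k2,dock), locked(d_office_dock)}
  through step 2 (move(kitchen,dock)): drop {at(dock)}, keep {have(k4), key_at(k2,dock), locked(d_office_dock)}, require {at(kitchen), open(d_dock_kitchen)}
    → {at(kitchen), have(k4), key_at(k2,dock), locked(d_office_dock), open(d_dock_kitchen)}
  through step 1 (grab(k4)): drop {have(k4)}, keep {at(kitchen), key_at(k2,dock), locked(d_office_dock), open(d_dock_kitchen)}, require {at(kitchen), key_at(k4,kitchen)}
    → {at(kitchen), key_at(k2,dock), key_at(k4,kitchen), locked(d_office_dock), open(d_dock_kitchen)}

== RESULT ==
["at(kitchen)", "key_at(k2,dock)", "key_at(k4,kitchen)", "locked(d_office_dock)", "open(d_dock_kitchen)"]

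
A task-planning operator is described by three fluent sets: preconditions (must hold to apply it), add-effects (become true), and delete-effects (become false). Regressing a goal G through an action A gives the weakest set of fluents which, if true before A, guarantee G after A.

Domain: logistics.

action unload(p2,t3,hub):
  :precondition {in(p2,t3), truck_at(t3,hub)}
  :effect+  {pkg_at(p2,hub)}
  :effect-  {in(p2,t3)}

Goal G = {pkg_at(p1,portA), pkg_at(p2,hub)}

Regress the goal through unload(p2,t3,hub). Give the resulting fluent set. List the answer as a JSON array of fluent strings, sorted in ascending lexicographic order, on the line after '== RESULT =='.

Regress:
  G ∩ del = {}  (empty — regression defined)
  G \ add = {pkg_at(p1,portA), pkg_at(p2,hub)} \ {pkg_at(p2,hub)} = {pkg_at(p1,portA)}
  ∪ pre   = {pkg_at(p1,portA)} ∪ {in(p2,t3), truck_at(t3,hub)}
          = {in(p2,t3), pkg_at(p1,portA), truck_at(t3,hub)}

== RESULT ==
["in(p2,t3)", "pkg_at(p1,portA)", "truck_at(t3,hub)"]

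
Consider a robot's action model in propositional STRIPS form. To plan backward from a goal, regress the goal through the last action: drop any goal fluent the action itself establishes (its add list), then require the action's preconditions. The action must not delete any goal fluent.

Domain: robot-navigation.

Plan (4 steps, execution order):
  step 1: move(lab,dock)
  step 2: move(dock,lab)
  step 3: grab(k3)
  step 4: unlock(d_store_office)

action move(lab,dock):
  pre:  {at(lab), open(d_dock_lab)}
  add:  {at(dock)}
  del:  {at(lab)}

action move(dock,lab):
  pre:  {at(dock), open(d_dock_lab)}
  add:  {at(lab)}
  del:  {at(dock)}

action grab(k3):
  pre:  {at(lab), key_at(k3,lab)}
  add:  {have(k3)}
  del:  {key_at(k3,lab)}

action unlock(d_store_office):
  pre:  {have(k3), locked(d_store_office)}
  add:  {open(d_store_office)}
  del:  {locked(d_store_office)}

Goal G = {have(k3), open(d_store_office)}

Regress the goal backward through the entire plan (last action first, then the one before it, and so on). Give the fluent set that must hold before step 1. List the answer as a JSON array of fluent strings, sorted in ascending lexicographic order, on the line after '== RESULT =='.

Regress step by step:
  through step 4 (unlock(d_store_office)): drop {open(d_store_office)}, keep {have(k3)}, require {have(k3), locked(d_store_office)}
    → {have(k3), locked(d_store_office)}
  through step 3 (grab(k3)): drop {have(k3)}, keep {locked(d_store_office)}, require {at(lab), key_at(k3,lab)}
    → {at(lab), key_at(k3,lab), locked(d_store_office)}
  through step 2 (move(dock,lab)): drop {at(lab)}, keep {key_at(k3,lab), locked(d_store_office)}, require {at(dock), open(d_dock_lab)}
    → {at(dock), key_at(k3,lab), locked(d_store_office), open(d_dock_lab)}
  through step 1 (move(lab,dock)): drop {at(dock)}, keep {key_at(k3,lab), locked(d_store_office), open(d_dock_lab)}, require {at(lab), open(d_dock_lab)}
    → {at(lab), key_at(k3,lab), locked(d_store_office), open(d_dock_lab)}

== RESULT ==
["at(lab)", "key_at(k3,lab)", "locked(d_store_office)", "open(d_dock_lab)"]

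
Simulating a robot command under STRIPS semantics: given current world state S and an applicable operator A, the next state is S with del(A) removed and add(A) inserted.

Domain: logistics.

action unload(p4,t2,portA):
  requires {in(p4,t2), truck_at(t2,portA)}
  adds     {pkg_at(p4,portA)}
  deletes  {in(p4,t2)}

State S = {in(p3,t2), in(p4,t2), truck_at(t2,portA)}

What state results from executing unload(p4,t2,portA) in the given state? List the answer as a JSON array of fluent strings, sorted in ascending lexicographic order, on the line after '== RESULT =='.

Compute (S \ del) ∪ add:
  pre ⊆ S: {in(p4,t2), truck_at(t2,portA)} ⊆ S  — applicable
  S \ del = {in(p3,t2), truck_at(t2,portA)}
  ∪ add   = {in(p3,t2), pkg_at(p4,portA), truck_at(t2,portA)}

== RESULT ==
["in(p3,t2)", "pkg_at(p4,portA)", "truck_at(t2,portA)"]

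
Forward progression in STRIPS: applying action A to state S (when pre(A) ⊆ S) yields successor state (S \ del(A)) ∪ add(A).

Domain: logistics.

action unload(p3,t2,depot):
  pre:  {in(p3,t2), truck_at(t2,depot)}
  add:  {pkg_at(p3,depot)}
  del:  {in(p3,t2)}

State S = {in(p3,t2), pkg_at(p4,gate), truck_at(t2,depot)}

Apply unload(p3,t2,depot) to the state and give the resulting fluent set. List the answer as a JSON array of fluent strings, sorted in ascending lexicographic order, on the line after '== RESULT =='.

Compute (S \ del) ∪ add:
  pre ⊆ S: {in(p3,t2), truck_at(t2,depot)} ⊆ S  — applicable
  S \ del = {pkg_at(p4,gate), truck_at(t2,depot)}
  ∪ add   = {pkg_at(p3,depot), pkg_at(p4,gate), truck_at(t2,depot)}

== RESULT ==
["pkg_at(p3,depot)", "pkg_at(p4,gate)", "truck_at(t2,depot)"]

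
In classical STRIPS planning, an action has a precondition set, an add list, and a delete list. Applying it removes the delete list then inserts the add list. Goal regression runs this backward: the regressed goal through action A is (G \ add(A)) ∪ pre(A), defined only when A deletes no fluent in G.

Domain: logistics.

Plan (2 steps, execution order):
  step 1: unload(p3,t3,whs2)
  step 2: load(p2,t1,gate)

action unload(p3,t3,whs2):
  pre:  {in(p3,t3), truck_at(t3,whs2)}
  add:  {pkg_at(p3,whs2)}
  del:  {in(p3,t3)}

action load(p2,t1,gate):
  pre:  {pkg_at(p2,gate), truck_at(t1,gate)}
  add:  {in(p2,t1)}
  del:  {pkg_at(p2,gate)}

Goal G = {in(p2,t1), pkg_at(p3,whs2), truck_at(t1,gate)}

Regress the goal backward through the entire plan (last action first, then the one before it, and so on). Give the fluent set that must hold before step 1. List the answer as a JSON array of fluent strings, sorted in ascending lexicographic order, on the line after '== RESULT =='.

Regress step by step:
  through step 2 (load(p2,t1,gate)): drop {in(p2,t1)}, keep {pkg_at(p3,whs2), truck_at(t1,gate)}, require {pkg_at(p2,gate), truck_at(t1,gate)}
    → {pkg_at(p2,gate), pkg_at(p3,whs2), truck_at(t1,gate)}
  through step 1 (unload(p3,t3,whs2)): drop {pkg_at(p3,whs2)}, keep {pkg_at(p2,gate), truck_at(t1,gate)}, require {in(p3,t3), truck_at(t3,whs2)}
    → {in(p3,t3), pkg_at(p2,gate), truck_at(t1,gate), truck_at(t3,whs2)}

== RESULT ==
["in(p3,t3)", "pkg_at(p2,gate)", "truck_at(t1,gate)", "truck_at(t3,whs2)"]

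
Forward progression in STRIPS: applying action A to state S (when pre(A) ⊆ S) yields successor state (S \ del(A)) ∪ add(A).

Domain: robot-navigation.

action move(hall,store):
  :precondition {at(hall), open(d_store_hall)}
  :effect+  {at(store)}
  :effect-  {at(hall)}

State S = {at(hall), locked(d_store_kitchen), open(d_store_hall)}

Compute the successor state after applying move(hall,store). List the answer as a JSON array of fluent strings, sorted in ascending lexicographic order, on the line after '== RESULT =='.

Compute (S \ del) ∪ add:
  pre ⊆ S: {at(hall), open(d_store_hall)} ⊆ S  — applicable
  S \ del = {locked(d_store_kitchen), open(d_store_hall)}
  ∪ add   = {at(store), locked(d_store_kitchen), open(d_store_hall)}

== RESULT ==
["at(store)", "locked(d_store_kitchen)", "open(d_store_hall)"]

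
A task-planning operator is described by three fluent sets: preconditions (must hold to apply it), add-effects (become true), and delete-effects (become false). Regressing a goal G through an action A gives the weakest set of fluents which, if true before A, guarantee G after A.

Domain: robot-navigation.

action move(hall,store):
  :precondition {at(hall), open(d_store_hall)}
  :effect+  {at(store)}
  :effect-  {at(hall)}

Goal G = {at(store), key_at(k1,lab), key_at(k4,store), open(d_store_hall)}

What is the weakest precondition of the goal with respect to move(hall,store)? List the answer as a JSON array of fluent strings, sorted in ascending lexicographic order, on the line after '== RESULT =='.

Compute (G \ add) ∪ pre:
  G ∩ del = {}  (empty — regression defined)
  G \ add = {at(store), key_at(k1,lab), key_at(k4,store), open(d_store_hall)} \ {at(store)} = {key_at(k1,lab), key_at(k4,store), open(d_store_hall)}
  ∪ pre   = {key_at(k1,lab), key_at(k4,store), open(d_store_hall)} ∪ {at(hall), open(d_store_hall)}
          = {at(hall), key_at(k1,lab), key_at(k4,store), open(d_store_hall)}

== RESULT ==
["at(hall)", "key_at(k1,lab)", "key_at(k4,store)", "open(d_store_hall)"]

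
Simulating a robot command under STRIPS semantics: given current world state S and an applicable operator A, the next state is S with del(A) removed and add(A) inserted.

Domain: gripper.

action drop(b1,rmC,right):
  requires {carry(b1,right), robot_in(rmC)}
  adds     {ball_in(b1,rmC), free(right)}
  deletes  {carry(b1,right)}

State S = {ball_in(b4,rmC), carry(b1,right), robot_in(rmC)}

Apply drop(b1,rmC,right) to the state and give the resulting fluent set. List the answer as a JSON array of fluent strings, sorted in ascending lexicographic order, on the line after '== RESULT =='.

Progress:
  pre ⊆ S: {carry(b1,right), robot_in(rmC)} ⊆ S  — applicable
  S \ del = {ball_in(b4,rmC), robot_in(rmC)}
  ∪ add   = {ball_in(b1,rmC), ball_in(b4,rmC), free(right), robot_in(rmC)}

== RESULT ==
["ball_in(b1,rmC)", "ball_in(b4,rmC)", "free(right)", "robot_in(rmC)"]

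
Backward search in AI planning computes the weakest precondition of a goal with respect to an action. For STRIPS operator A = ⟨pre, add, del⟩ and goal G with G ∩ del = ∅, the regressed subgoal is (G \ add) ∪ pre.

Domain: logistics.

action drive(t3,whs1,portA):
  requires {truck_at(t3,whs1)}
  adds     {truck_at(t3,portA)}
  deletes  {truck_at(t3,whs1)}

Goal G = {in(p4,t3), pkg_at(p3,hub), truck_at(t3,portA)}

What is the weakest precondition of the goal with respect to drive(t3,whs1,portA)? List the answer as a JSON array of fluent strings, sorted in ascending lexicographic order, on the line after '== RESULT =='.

Regress:
  G ∩ del = {}  (empty — regression defined)
  G \ add = {in(p4,t3), pkg_at(p3,hub), truck_at(t3,portA)} \ {truck_at(t3,portA)} = {in(p4,t3), pkg_at(p3,hub)}
  ∪ pre   = {in(p4,t3), pkg_at(p3,hub)} ∪ {truck_at(t3,whs1)}
          = {in(p4,t3), pkg_at(p3,hub), truck_at(t3,whs1)}

== RESULT ==
["in(p4,t3)", "pkg_at(p3,hub)", "truck_at(t3,whs1)"]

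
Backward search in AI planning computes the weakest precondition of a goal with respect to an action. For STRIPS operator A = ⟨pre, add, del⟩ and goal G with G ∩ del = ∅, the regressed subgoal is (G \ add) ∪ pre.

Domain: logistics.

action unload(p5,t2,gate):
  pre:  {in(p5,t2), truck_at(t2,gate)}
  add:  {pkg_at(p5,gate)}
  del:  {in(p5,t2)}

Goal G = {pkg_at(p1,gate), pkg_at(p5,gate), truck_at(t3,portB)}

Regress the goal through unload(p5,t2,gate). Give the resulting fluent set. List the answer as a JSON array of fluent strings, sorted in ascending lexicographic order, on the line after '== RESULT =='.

Regress:
  G ∩ del = {}  (empty — regression defined)
  G \ add = {pkg_at(p1,gate), pkg_at(p5,gate), truck_at(t3,portB)} \ {pkg_at(p5,gate)} = {pkg_at(p1,gate), truck_at(t3,portB)}
  ∪ pre   = {pkg_at(p1,gate), truck_at(t3,portB)} ∪ {in(p5,t2), truck_at(t2,gate)}
          = {in(p5,t2), pkg_at(p1,gate), truck_at(t2,gate), truck_at(t3,portB)}

== RESULT ==
["in(p5,t2)", "pkg_at(p1,gate)", "truck_at(t2,gate)", "truck_at(t3,portB)"]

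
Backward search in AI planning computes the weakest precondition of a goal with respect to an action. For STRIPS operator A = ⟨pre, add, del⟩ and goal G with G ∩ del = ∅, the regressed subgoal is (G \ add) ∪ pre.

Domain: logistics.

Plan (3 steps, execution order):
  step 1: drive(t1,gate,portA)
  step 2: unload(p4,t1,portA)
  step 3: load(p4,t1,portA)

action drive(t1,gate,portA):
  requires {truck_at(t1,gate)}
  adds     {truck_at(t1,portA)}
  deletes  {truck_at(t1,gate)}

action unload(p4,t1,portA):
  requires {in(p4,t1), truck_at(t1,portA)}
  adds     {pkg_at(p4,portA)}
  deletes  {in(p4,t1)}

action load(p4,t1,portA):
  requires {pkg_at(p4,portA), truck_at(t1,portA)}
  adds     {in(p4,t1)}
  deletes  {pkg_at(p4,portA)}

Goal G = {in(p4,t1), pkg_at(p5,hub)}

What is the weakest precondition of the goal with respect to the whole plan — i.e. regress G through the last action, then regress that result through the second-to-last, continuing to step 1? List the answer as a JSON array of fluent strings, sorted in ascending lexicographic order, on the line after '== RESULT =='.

Work backward from the goal:
  through step 3 (load(p4,t1,portA)): drop {in(p4,t1)}, keep {pkg_at(p5,hub)}, require {pkg_at(p4,portA), truck_at(t1,portA)}
    → {pkg_at(p4,portA), pkg_at(p5,hub), truck_at(t1,portA)}
  through step 2 (unload(p4,t1,portA)): drop {pkg_at(p4,portA)}, keep {pkg_at(p5,hub), truck_at(t1,portA)}, require {in(p4,t1), truck_at(t1,portA)}
    → {in(p4,t1), pkg_at(p5,hub), truck_at(t1,portA)}
  through step 1 (drive(t1,gate,portA)): drop {truck_at(t1,portA)}, keep {in(p4,t1), pkg_at(p5,hub)}, require {truck_at(t1,gate)}
    → {in(p4,t1), pkg_at(p5,hub), truck_at(t1,gate)}

== RESULT ==
["in(p4,t1)", "pkg_at(p5,hub)", "truck_at(t1,gate)"]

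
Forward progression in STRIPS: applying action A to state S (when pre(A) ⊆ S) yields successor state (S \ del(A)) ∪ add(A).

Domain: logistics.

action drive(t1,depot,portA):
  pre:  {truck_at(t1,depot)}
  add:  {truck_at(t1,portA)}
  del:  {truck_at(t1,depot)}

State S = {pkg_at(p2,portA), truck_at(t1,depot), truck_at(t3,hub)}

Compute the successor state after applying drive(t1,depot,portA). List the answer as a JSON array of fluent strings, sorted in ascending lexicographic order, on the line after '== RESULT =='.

Progress:
  pre ⊆ S: {truck_at(t1,depot)} ⊆ S  — applicable
  S \ del = {pkg_at(p2,portA), truck_at(t3,hub)}
  ∪ add   = {pkg_at(p2,portA), truck_at(t1,portA), truck_at(t3,hub)}

== RESULT ==
["pkg_at(p2,portA)", "truck_at(t1,portA)", "truck_at(t3,hub)"]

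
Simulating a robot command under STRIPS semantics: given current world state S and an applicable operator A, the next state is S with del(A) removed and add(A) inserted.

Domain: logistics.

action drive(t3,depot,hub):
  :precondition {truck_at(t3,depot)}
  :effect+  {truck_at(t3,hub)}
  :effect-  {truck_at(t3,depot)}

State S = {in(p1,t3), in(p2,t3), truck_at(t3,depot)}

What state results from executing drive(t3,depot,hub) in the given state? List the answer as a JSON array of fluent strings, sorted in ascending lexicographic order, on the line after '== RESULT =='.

Progress:
  pre ⊆ S: {truck_at(t3,depot)} ⊆ S  — applicable
  S \ del = {in(p1,t3), in(p2,t3)}
  ∪ add   = {in(p1,t3), in(p2,t3), truck_at(t3,hub)}

== RESULT ==
["in(p1,t3)", "in(p2,t3)", "truck_at(t3,hub)"]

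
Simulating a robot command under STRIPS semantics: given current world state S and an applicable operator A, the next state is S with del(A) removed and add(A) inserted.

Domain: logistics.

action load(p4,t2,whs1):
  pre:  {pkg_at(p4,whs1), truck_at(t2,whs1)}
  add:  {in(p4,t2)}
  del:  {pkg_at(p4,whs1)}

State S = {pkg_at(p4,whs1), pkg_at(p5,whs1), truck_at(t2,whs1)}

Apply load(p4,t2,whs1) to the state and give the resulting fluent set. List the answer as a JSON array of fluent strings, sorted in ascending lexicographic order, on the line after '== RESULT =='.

Compute (S \ del) ∪ add:
  pre ⊆ S: {pkg_at(p4,whs1), truck_at(t2,whs1)} ⊆ S  — applicable
  S \ del = {pkg_at(p5,whs1), truck_at(t2,whs1)}
  ∪ add   = {in(p4,t2), pkg_at(p5,whs1), truck_at(t2,whs1)}

== RESULT ==
["in(p4,t2)", "pkg_at(p5,whs1)", "truck_at(t2,whs1)"]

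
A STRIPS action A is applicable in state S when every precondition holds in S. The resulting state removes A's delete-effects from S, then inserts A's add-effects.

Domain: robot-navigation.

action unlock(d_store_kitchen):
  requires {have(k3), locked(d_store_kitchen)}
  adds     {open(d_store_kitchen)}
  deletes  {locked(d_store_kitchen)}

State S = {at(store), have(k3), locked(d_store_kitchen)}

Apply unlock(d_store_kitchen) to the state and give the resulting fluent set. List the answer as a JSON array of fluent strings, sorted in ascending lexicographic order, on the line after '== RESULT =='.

Progress:
  pre ⊆ S: {have(k3), locked(d_store_kitchen)} ⊆ S  — applicable
  S \ del = {at(store), have(k3)}
  ∪ add   = {at(store), have(k3), open(d_store_kitchen)}

== RESULT ==
["at(store)", "have(k3)", "open(d_store_kitchen)"]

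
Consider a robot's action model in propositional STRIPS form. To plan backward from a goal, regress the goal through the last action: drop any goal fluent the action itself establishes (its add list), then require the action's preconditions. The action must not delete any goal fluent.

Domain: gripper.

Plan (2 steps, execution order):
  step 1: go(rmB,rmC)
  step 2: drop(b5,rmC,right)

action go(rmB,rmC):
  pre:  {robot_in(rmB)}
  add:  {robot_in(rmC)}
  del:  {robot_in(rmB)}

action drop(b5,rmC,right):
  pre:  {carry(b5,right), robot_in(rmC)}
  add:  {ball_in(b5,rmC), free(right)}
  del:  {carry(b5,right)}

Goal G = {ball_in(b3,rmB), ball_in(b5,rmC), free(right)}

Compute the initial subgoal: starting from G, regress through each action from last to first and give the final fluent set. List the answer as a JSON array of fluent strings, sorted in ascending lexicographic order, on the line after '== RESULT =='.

Regress step by step:
  through step 2 (drop(b5,rmC,right)): drop {ball_in(b5,rmC), free(right)}, keep {ball_in(b3,rmB)}, require {carry(b5,right), robot_in(rmC)}
    → {ball_in(b3,rmB), carry(b5,right), robot_in(rmC)}
  through step 1 (go(rmB,rmC)): drop {robot_in(rmC)}, keep {ball_in(b3,rmB), carry(b5,right)}, require {robot_in(rmB)}
    → {ball_in(b3,rmB), carry(b5,right), robot_in(rmB)}

== RESULT ==
["ball_in(b3,rmB)", "carry(b5,right)", "robot_in(rmB)"]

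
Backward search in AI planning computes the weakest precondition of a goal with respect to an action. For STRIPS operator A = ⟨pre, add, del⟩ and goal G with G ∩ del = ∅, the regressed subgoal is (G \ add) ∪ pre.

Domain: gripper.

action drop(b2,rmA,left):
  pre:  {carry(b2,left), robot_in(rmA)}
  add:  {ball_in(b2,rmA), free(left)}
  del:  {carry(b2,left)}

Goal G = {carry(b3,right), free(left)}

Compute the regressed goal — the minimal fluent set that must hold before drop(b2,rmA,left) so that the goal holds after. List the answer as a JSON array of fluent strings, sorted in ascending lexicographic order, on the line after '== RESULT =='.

Compute (G \ add) ∪ pre:
  G ∩ del = {}  (empty — regression defined)
  G \ add = {carry(b3,right), free(left)} \ {ball_in(b2,rmA), free(left)} = {carry(b3,right)}
  ∪ pre   = {carry(b3,right)} ∪ {carry(b2,left), robot_in(rmA)}
          = {carry(b2,left), carry(b3,right), robot_in(rmA)}

== RESULT ==
["carry(b2,left)", "carry(b3,right)", "robot_in(rmA)"]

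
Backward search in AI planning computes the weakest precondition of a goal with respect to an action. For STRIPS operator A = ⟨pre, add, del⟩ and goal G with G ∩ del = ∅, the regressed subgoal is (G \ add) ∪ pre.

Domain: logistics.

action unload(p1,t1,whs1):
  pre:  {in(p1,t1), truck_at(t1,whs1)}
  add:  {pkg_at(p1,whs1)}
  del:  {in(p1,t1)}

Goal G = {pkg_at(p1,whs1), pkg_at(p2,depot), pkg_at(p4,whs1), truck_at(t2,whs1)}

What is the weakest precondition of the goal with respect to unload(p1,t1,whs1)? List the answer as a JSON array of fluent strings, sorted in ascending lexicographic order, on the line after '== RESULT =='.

Regress:
  G ∩ del = {}  (empty — regression defined)
  G \ add = {pkg_at(p1,whs1), pkg_at(p2,depot), pkg_at(p4,whs1), truck_at(t2,whs1)} \ {pkg_at(p1,whs1)} = {pkg_at(p2,depot), pkg_at(p4,whs1), truck_at(t2,whs1)}
  ∪ pre   = {pkg_at(p2,depot), pkg_at(p4,whs1), truck_at(t2,whs1)} ∪ {in(p1,t1), truck_at(t1,whs1)}
          = {in(p1,t1), pkg_at(p2,depot), pkg_at(p4,whs1), truck_at(t1,whs1), truck_at(t2,whs1)}

== RESULT ==
["in(p1,t1)", "pkg_at(p2,depot)", "pkg_at(p4,whs1)", "truck_at(t1,whs1)", "truck_at(t2,whs1)"]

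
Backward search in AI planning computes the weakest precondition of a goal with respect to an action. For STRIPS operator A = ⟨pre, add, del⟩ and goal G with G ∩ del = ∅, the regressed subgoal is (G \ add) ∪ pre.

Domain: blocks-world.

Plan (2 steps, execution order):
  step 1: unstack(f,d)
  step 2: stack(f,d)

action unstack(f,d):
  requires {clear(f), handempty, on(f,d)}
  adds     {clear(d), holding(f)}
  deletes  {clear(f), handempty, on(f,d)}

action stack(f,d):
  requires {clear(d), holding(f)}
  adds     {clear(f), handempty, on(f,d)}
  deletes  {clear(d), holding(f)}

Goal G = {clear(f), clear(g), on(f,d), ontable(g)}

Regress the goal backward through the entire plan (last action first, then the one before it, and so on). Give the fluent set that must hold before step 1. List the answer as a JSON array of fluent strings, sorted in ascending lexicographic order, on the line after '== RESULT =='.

Work backward from the goal:
  through step 2 (stack(f,d)): drop {clear(f), on(f,d)}, keep {clear(g), ontable(g)}, require {clear(d), holding(f)}
    → {clear(d), clear(g), holding(f), ontable(g)}
  through step 1 (unstack(f,d)): drop {clear(d), holding(f)}, keep {clear(g), ontable(g)}, require {clear(f), handempty, on(f,d)}
    → {clear(f), clear(g), handempty, on(f,d), ontable(g)}

== RESULT ==
["clear(f)", "clear(g)", "handempty", "on(f,d)", "ontable(g)"]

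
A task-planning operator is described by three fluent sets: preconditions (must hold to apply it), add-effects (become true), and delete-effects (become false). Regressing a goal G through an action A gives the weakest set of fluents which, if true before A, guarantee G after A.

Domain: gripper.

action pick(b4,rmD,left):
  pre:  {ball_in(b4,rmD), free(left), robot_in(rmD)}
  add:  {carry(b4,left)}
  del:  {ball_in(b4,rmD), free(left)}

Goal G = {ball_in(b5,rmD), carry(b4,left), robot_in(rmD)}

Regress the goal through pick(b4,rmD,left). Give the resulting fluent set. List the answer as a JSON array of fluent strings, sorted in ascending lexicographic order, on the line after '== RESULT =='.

Regress:
  G ∩ del = {}  (empty — regression defined)
  G \ add = {ball_in(b5,rmD), carry(b4,left), robot_in(rmD)} \ {carry(b4,left)} = {ball_in(b5,rmD), robot_in(rmD)}
  ∪ pre   = {ball_in(b5,rmD), robot_in(rmD)} ∪ {ball_in(b4,rmD), free(left), robot_in(rmD)}
          = {ball_in(b4,rmD), ball_in(b5,rmD), free(left), robot_in(rmD)}

== RESULT ==
["ball_in(b4,rmD)", "ball_in(b5,rmD)", "free(left)", "robot_in(rmD)"]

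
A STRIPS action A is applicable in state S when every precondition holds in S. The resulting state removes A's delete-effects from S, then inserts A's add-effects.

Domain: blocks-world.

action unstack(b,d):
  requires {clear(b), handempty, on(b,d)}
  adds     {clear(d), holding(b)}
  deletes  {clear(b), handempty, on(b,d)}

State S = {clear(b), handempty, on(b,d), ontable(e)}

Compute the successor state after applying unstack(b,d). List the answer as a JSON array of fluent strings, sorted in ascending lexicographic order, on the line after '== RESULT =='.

Progress:
  pre ⊆ S: {clear(b), handempty, on(b,d)} ⊆ S  — applicable
  S \ del = {ontable(e)}
  ∪ add   = {clear(d), holding(b), ontable(e)}

== RESULT ==
["clear(d)", "holding(b)", "ontable(e)"]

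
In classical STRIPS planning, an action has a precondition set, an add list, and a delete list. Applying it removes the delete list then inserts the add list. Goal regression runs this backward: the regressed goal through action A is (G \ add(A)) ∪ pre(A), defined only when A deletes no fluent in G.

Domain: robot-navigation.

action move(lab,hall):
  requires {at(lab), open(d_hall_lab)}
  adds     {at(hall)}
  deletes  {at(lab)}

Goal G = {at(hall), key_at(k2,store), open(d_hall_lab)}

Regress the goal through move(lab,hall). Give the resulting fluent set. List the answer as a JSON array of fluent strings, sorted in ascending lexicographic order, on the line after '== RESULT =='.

Regress:
  G ∩ del = {}  (empty — regression defined)
  G \ add = {at(hall), key_at(k2,store), open(d_hall_lab)} \ {at(hall)} = {key_at(k2,store), open(d_hall_lab)}
  ∪ pre   = {key_at(k2,store), open(d_hall_lab)} ∪ {at(lab), open(d_hall_lab)}
          = {at(lab), key_at(k2,store), open(d_hall_lab)}

== RESULT ==
["at(lab)", "key_at(k2,store)", "open(d_hall_lab)"]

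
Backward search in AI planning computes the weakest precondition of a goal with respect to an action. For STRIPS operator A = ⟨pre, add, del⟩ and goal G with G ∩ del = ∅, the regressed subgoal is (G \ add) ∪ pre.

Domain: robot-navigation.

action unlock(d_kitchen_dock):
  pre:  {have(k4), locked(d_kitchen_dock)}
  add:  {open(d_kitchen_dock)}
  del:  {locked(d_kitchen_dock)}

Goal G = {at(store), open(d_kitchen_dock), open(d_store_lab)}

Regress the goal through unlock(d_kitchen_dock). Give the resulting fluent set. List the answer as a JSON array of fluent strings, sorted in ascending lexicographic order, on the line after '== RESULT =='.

Regress:
  G ∩ del = {}  (empty — regression defined)
  G \ add = {at(store), open(d_kitchen_dock), open(d_store_lab)} \ {open(d_kitchen_dock)} = {at(store), open(d_store_lab)}
  ∪ pre   = {at(store), open(d_store_lab)} ∪ {have(k4), locked(d_kitchen_dock)}
          = {at(store), have(k4), locked(d_kitchen_dock), open(d_store_lab)}

== RESULT ==
["at(store)", "have(k4)", "locked(d_kitchen_dock)", "open(d_store_lab)"]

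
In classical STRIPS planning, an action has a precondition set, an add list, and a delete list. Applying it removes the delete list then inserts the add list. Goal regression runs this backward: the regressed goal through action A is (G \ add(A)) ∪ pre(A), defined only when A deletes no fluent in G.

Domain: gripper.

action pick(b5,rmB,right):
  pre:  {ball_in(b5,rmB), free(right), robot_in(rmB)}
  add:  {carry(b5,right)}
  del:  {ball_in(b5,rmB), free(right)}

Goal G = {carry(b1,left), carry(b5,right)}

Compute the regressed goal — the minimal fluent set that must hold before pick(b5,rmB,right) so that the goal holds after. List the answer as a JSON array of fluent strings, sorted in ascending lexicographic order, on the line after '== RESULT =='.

Compute (G \ add) ∪ pre:
  G ∩ del = {}  (empty — regression defined)
  G \ add = {carry(b1,left), carry(b5,right)} \ {carry(b5,right)} = {carry(b1,left)}
  ∪ pre   = {carry(b1,left)} ∪ {ball_in(b5,rmB), free(right), robot_in(rmB)}
          = {ball_in(b5,rmB), carry(b1,left), free(right), robot_in(rmB)}

== RESULT ==
["ball_in(b5,rmB)", "carry(b1,left)", "free(right)", "robot_in(rmB)"]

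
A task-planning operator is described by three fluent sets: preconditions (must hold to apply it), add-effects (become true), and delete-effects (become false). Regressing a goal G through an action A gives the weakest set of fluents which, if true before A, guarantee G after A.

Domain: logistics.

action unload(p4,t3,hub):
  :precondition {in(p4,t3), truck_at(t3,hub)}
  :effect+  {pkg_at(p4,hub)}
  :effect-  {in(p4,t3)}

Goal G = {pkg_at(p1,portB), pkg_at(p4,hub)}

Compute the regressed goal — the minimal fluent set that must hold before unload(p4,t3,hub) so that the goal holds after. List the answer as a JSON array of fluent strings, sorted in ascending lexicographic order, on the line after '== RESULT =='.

Regress:
  G ∩ del = {}  (empty — regression defined)
  G \ add = {pkg_at(p1,portB), pkg_at(p4,hub)} \ {pkg_at(p4,hub)} = {pkg_at(p1,portB)}
  ∪ pre   = {pkg_at(p1,portB)} ∪ {in(p4,t3), truck_at(t3,hub)}
          = {in(p4,t3), pkg_at(p1,portB), truck_at(t3,hub)}

== RESULT ==
["in(p4,t3)", "pkg_at(p1,portB)", "truck_at(t3,hub)"]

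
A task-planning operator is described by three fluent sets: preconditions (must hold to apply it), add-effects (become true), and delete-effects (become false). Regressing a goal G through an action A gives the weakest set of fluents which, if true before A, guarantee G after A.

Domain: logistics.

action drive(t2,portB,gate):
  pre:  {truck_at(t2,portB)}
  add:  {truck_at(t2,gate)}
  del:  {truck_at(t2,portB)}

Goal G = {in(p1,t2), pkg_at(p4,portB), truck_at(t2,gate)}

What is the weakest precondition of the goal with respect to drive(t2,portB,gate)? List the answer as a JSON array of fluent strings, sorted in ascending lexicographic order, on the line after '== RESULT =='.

Regress:
  G ∩ del = {}  (empty — regression defined)
  G \ add = {in(p1,t2), pkg_at(p4,portB), truck_at(t2,gate)} \ {truck_at(t2,gate)} = {in(p1,t2), pkg_at(p4,portB)}
  ∪ pre   = {in(p1,t2), pkg_at(p4,portB)} ∪ {truck_at(t2,portB)}
          = {in(p1,t2), pkg_at(p4,portB), truck_at(t2,portB)}

== RESULT ==
["in(p1,t2)", "pkg_at(p4,portB)", "truck_at(t2,portB)"]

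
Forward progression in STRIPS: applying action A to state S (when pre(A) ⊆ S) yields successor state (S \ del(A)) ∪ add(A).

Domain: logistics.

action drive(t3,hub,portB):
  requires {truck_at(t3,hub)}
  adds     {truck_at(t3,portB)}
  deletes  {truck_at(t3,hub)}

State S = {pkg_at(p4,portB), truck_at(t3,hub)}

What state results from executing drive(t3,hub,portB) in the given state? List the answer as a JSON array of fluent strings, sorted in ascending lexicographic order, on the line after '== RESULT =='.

Progress:
  pre ⊆ S: {truck_at(t3,hub)} ⊆ S  — applicable
  S \ del = {pkg_at(p4,portB)}
  ∪ add   = {pkg_at(p4,portB), truck_at(t3,portB)}

== RESULT ==
["pkg_at(p4,portB)", "truck_at(t3,portB)"]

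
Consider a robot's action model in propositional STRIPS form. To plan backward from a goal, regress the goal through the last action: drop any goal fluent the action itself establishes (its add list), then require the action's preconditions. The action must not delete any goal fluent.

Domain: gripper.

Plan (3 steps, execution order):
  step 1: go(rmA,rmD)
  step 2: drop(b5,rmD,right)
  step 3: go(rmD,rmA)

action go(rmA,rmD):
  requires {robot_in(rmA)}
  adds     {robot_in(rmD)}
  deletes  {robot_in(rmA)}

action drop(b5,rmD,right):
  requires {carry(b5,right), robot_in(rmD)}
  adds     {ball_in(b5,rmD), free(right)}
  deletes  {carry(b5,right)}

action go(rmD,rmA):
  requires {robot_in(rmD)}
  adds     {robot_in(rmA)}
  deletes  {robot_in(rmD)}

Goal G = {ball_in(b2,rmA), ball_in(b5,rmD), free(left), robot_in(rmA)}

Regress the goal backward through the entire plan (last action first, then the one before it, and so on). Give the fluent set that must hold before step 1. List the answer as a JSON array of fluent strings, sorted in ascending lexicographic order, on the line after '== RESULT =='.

Regress step by step:
  through step 3 (go(rmD,rmA)): drop {robot_in(rmA)}, keep {ball_in(b2,rmA), ball_in(b5,rmD), free(left)}, require {robot_in(rmD)}
    → {ball_in(b2,rmA), ball_in(b5,rmD), free(left), robot_in(rmD)}
  through step 2 (drop(b5,rmD,right)): drop {ball_in(b5,rmD)}, keep {ball_in(b2,rmA), free(left), robot_in(rmD)}, require {carry(b5,right), robot_in(rmD)}
    → {ball_in(b2,rmA), carry(b5,right), free(left), robot_in(rmD)}
  through step 1 (go(rmA,rmD)): drop {robot_in(rmD)}, keep {ball_in(b2,rmA), carry(b5,right), free(left)}, require {robot_in(rmA)}
    → {ball_in(b2,rmA), carry(b5,right), free(left), robot_in(rmA)}

== RESULT ==
["ball_in(b2,rmA)", "carry(b5,right)", "free(left)", "robot_in(rmA)"]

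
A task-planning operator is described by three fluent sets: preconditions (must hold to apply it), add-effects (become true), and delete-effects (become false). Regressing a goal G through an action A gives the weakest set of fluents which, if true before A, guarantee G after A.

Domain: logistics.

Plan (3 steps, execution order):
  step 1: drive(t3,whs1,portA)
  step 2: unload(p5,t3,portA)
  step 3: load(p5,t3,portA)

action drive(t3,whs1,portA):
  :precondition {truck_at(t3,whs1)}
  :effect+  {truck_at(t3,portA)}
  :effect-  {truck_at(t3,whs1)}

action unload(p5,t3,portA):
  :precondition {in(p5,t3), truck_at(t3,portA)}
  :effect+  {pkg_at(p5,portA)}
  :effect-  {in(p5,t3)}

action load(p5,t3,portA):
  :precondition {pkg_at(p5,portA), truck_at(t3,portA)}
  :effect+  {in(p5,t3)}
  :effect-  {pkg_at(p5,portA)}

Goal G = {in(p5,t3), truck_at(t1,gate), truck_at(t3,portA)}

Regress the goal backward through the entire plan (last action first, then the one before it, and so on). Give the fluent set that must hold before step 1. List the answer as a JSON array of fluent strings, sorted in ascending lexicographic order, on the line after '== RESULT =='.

Regress step by step:
  through step 3 (load(p5,t3,portA)): drop {in(p5,t3)}, keep {truck_at(t1,gate), truck_at(t3,portA)}, require {pkg_at(p5,portA), truck_at(t3,portA)}
    → {pkg_at(p5,portA), truck_at(t1,gate), truck_at(t3,portA)}
  through step 2 (unload(p5,t3,portA)): drop {pkg_at(p5,portA)}, keep {truck_at(t1,gate), truck_at(t3,portA)}, require {in(p5,t3), truck_at(t3,portA)}
    → {in(p5,t3), truck_at(t1,gate), truck_at(t3,portA)}
  through step 1 (drive(t3,whs1,portA)): drop {truck_at(t3,portA)}, keep {in(p5,t3), truck_at(t1,gate)}, require {truck_at(t3,whs1)}
    → {in(p5,t3), truck_at(t1,gate), truck_at(t3,whs1)}

== RESULT ==
["in(p5,t3)", "truck_at(t1,gate)", "truck_at(t3,whs1)"]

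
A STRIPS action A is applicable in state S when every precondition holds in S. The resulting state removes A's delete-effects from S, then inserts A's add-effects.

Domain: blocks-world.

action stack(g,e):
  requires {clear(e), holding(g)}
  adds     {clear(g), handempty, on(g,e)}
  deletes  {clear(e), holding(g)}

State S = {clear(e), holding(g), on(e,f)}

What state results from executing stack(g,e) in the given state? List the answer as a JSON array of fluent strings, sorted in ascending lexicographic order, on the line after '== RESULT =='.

Compute (S \ del) ∪ add:
  pre ⊆ S: {clear(e), holding(g)} ⊆ S  — applicable
  S \ del = {on(e,f)}
  ∪ add   = {clear(g), handempty, on(e,f), on(g,e)}

== RESULT ==
["clear(g)", "handempty", "on(e,f)", "on(g,e)"]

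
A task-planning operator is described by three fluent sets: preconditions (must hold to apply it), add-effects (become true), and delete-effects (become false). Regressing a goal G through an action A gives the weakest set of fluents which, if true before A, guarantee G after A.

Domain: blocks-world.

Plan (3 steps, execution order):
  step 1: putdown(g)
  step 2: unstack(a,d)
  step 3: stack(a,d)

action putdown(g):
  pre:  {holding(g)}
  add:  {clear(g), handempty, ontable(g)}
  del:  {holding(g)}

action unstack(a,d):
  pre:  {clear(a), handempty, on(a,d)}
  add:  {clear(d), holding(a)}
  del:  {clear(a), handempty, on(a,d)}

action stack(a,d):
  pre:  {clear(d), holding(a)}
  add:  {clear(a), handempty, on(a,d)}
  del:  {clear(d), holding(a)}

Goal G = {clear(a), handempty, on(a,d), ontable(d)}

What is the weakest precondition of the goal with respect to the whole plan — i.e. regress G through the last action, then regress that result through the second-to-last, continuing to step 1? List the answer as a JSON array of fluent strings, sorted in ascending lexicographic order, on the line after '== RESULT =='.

Regress step by step:
  through step 3 (stack(a,d)): drop {clear(a), handempty, on(a,d)}, keep {ontable(d)}, require {clear(d), holding(a)}
    → {clear(d), holding(a), ontable(d)}
  through step 2 (unstack(a,d)): drop {clear(d), holding(a)}, keep {ontable(d)}, require {clear(a), handempty, on(a,d)}
    → {clear(a), handempty, on(a,d), ontable(d)}
  through step 1 (putdown(g)): drop {handempty}, keep {clear(a), on(a,d), ontable(d)}, require {holding(g)}
    → {clear(a), holding(g), on(a,d), ontable(d)}

== RESULT ==
["clear(a)", "holding(g)", "on(a,d)", "ontable(d)"]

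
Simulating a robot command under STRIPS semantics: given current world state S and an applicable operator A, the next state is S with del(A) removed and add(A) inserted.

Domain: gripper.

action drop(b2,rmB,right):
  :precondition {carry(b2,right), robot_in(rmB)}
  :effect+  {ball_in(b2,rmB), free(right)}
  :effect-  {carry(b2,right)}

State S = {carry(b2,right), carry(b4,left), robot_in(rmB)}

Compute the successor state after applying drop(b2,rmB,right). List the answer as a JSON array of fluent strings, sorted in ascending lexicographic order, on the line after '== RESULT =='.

Compute (S \ del) ∪ add:
  pre ⊆ S: {carry(b2,right), robot_in(rmB)} ⊆ S  — applicable
  S \ del = {carry(b4,left), robot_in(rmB)}
  ∪ add   = {ball_in(b2,rmB), carry(b4,left), free(right), robot_in(rmB)}

== RESULT ==
["ball_in(b2,rmB)", "carry(b4,left)", "free(right)", "robot_in(rmB)"]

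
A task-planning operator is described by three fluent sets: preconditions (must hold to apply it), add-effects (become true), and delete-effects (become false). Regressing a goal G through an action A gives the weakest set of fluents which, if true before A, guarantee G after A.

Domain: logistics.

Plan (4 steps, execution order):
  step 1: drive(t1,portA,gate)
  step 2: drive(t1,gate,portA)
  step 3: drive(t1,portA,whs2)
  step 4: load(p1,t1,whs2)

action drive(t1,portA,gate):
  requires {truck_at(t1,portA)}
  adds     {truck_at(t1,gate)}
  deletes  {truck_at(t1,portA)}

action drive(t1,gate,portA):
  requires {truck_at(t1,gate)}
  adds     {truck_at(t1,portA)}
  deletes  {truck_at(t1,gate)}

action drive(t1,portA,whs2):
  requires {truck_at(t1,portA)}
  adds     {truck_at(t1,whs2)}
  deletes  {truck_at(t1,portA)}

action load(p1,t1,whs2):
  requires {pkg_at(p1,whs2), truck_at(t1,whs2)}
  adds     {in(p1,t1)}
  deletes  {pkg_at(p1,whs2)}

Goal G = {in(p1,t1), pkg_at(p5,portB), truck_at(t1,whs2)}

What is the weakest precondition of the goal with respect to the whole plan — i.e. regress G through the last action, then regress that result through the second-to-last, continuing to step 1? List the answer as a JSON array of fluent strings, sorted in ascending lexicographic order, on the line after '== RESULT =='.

Regress step by step:
  through step 4 (load(p1,t1,whs2)): drop {in(p1,t1)}, keep {pkg_at(p5,portB), truck_at(t1,whs2)}, require {pkg_at(p1,whs2), truck_at(t1,whs2)}
    → {pkg_at(p1,whs2), pkg_at(p5,portB), truck_at(t1,whs2)}
  through step 3 (drive(t1,portA,whs2)): drop {truck_at(t1,whs2)}, keep {pkg_at(p1,whs2), pkg_at(p5,portB)}, require {truck_at(t1,portA)}
    → {pkg_at(p1,whs2), pkg_at(p5,portB), truck_at(t1,portA)}
  through step 2 (drive(t1,gate,portA)): drop {truck_at(t1,portA)}, keep {pkg_at(p1,whs2), pkg_at(p5,portB)}, require {truck_at(t1,gate)}
    → {pkg_at(p1,whs2), pkg_at(p5,portB), truck_at(t1,gate)}
  through step 1 (drive(t1,portA,gate)): drop {truck_at(t1,gate)}, keep {pkg_at(p1,whs2), pkg_at(p5,portB)}, require {truck_at(t1,portA)}
    → {pkg_at(p1,whs2), pkg_at(p5,portB), truck_at(t1,portA)}

== RESULT ==
["pkg_at(p1,whs2)", "pkg_at(p5,portB)", "truck_at(t1,portA)"]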